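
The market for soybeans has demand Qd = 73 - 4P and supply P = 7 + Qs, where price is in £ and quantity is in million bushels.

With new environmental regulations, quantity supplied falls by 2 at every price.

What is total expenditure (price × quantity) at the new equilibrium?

121.36

Before the shock: 73 - 4P = P - 7 ⇒ 80 = 5P ⇒ P = 16, Q = 9.
The new curves are Qd = 73 - 4P (demand) and Qs = P - 9 (supply).
Clearing the new market: 73 - 4P = P - 9, so P = 16.4 and Q = 7.4.
New expenditure = 16.4 × 7.4 = 121.36.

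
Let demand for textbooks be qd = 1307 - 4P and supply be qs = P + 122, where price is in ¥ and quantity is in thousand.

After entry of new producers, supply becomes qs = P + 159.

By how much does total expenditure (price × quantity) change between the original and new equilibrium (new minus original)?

+4139.56

Initially, 1307 - 4P = P + 122, so 1185 = 5P and P = 237, q = 359.
The shock moves the curves to qd = 1307 - 4P and qs = P + 159.
Setting them equal: 1307 - 4P = P + 159 → 1148 = 5P, so P = 229.6 and q = 388.6.
Expenditure moves from 237×359 = 85083 to 229.6×388.6 = 89222.56; change = +4139.56.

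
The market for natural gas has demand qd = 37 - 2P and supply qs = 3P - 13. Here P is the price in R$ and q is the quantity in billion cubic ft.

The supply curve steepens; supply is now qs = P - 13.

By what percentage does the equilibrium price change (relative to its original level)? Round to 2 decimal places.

+66.67

Original equilibrium: 37 - 2P = 3P - 13 gives 50 = 5P, so P = 10 and q = 17.
The shock moves the curves to qd = 37 - 2P and qs = P - 13.
Setting them equal: 37 - 2P = P - 13 → 50 = 3P, so P = 50/3 ≈ 16.6667 and q = 11/3 ≈ 3.6667.
%ΔP = (16.6667 − 10) / 10 × 100 = +66.67%.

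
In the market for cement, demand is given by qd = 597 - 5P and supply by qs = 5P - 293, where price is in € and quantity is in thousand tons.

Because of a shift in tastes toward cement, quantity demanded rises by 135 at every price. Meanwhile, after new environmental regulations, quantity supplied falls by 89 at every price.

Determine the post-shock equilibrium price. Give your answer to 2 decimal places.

111.40

Original equilibrium: 597 - 5P = 5P - 293 gives 890 = 10P, so P = 89 and q = 152.
The shock moves the curves to qd = 732 - 5P and qs = 5P - 382.
Clearing the new market: 732 - 5P = 5P - 382, so P = 111.4 and q = 175.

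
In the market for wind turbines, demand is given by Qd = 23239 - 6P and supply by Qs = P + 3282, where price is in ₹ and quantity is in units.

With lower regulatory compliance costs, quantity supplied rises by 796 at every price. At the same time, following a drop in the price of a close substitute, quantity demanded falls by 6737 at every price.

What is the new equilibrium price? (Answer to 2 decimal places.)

Original equilibrium: 23239 - 6P = P + 3282 gives 19957 = 7P, so P = 2851 and Q = 6133.
After the shift, demand is Qd = 16502 - 6P and supply is Qs = P + 4078.
New equilibrium: 16502 - 6P = P + 4078 ⇒ 12424 = 7P ⇒ P = 12424/7 ≈ 1774.8571, Q = 40970/7 ≈ 5852.8571.

1774.86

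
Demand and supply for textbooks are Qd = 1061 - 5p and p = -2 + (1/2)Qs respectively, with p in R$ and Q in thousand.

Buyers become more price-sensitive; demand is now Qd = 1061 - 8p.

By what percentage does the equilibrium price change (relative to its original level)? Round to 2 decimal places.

Solve the original market: 1061 - 5p = 2p + 4, hence p = 151 and Q = 306.
The shock moves the curves to Qd = 1061 - 8p and Qs = 2p + 4.
Clearing the new market: 1061 - 8p = 2p + 4, so p = 105.7 and Q = 215.4.
%Δp = (105.7 − 151) / 151 × 100 = -30.00%.

-30.00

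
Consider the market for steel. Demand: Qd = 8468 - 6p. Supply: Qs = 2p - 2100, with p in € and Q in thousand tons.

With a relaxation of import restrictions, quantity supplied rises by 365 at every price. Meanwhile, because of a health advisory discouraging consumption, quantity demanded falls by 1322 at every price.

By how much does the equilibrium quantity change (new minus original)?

Original equilibrium: 8468 - 6p = 2p - 2100 gives 10568 = 8p, so p = 1321 and Q = 542.
The new curves are Qd = 7146 - 6p (demand) and Qs = 2p - 1735 (supply).
Setting them equal: 7146 - 6p = 2p - 1735 → 8881 = 8p, so p = 1110.125 and Q = 485.25.
ΔQ = 485.25 − 542 = -56.75.

-56.75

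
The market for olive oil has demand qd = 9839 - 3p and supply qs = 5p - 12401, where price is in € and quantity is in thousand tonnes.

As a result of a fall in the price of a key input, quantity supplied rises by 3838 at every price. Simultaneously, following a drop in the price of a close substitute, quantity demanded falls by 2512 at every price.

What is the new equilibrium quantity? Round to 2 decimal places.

1368.25

Initially, 9839 - 3p = 5p - 12401, so 22240 = 8p and p = 2780, q = 1499.
After the shift, demand is qd = 7327 - 3p and supply is qs = 5p - 8563.
Equate the new curves: 7327 - 3p = 5p - 8563, giving 15890 = 8p, p = 1986.25, q = 1368.25.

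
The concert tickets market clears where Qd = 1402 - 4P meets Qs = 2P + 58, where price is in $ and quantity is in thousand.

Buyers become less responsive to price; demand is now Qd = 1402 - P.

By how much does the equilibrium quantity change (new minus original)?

Solve the original market: 1402 - 4P = 2P + 58, hence P = 224 and Q = 506.
The shock moves the curves to Qd = 1402 - P and Qs = 2P + 58.
Clearing the new market: 1402 - P = 2P + 58, so P = 448 and Q = 954.
ΔQ = 954 − 506 = +448.

+448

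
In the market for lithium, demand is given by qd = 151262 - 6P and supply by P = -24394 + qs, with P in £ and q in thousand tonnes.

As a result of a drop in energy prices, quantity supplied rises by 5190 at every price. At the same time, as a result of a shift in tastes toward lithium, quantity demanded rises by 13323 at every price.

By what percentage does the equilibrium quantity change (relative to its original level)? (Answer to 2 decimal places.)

+14.94

Original equilibrium: 151262 - 6P = P + 24394 gives 126868 = 7P, so P = 18124 and q = 42518.
The shock moves the curves to qd = 164585 - 6P and qs = P + 29584.
New equilibrium: 164585 - 6P = P + 29584 ⇒ 135001 = 7P ⇒ P = 135001/7 ≈ 19285.8571, q = 342089/7 ≈ 48869.8571.
%Δq = (48869.8571 − 42518) / 42518 × 100 = +14.94%.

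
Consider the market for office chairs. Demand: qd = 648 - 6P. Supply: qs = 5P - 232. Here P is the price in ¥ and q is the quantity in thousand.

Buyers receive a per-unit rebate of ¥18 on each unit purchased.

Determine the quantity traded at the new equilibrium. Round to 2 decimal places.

217.09

Before the shock: 648 - 6P = 5P - 232 ⇒ 880 = 11P ⇒ P = 80, q = 168.
Since buyers' out-of-pocket price is the market price minus the rebate, the effective demand curve becomes qd = 756 - 6P.
Equate the new curves: 756 - 6P = 5P - 232, giving 988 = 11P, P = 988/11 ≈ 89.8182, q = 2388/11 ≈ 217.0909.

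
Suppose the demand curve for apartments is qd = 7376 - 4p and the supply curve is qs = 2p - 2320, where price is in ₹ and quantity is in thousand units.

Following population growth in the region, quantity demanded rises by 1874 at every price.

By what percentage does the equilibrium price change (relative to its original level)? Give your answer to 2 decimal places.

Before the shock: 7376 - 4p = 2p - 2320 ⇒ 9696 = 6p ⇒ p = 1616, q = 912.
The shock moves the curves to qd = 9250 - 4p and qs = 2p - 2320.
Clearing the new market: 9250 - 4p = 2p - 2320, so p = 5785/3 ≈ 1928.3333 and q = 4610/3 ≈ 1536.6667.
%Δp = (1928.3333 − 1616) / 1616 × 100 = +19.33%.

+19.33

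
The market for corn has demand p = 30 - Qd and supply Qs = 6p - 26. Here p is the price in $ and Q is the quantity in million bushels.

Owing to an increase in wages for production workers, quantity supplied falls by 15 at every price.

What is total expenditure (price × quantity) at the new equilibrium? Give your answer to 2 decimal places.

201.41

Original equilibrium: 30 - p = 6p - 26 gives 56 = 7p, so p = 8 and Q = 22.
The shock moves the curves to Qd = 30 - p and Qs = 6p - 41.
Setting them equal: 30 - p = 6p - 41 → 71 = 7p, so p = 71/7 ≈ 10.1429 and Q = 139/7 ≈ 19.8571.
New expenditure = 10.1429 × 19.8571 = 201.41.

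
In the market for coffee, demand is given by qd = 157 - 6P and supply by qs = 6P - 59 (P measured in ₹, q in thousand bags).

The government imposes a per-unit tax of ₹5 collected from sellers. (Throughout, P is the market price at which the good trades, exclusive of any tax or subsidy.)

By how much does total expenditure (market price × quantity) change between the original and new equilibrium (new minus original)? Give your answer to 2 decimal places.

-185.00

Original equilibrium: 157 - 6P = 6P - 59 gives 216 = 12P, so P = 18 and q = 49.
Since sellers keep the price net of the tax, the effective supply curve becomes qs = 6P - 89.
Clearing the new market: 157 - 6P = 6P - 89, so P = 20.5 and q = 34.
Expenditure moves from 18×49 = 882 to 20.5×34 = 697; change = -185.00.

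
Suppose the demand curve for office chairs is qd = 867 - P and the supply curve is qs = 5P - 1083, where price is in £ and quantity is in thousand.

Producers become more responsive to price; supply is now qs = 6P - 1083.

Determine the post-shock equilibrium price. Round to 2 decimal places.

Original equilibrium: 867 - P = 5P - 1083 gives 1950 = 6P, so P = 325 and q = 542.
The new curves are qd = 867 - P (demand) and qs = 6P - 1083 (supply).
Setting them equal: 867 - P = 6P - 1083 → 1950 = 7P, so P = 1950/7 ≈ 278.5714 and q = 4119/7 ≈ 588.4286.

278.57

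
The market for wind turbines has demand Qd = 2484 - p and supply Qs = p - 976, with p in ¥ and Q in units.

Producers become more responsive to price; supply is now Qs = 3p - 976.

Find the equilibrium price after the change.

865

Initially, 2484 - p = p - 976, so 3460 = 2p and p = 1730, Q = 754.
The new curves are Qd = 2484 - p (demand) and Qs = 3p - 976 (supply).
Equate the new curves: 2484 - p = 3p - 976, giving 3460 = 4p, p = 865, Q = 1619.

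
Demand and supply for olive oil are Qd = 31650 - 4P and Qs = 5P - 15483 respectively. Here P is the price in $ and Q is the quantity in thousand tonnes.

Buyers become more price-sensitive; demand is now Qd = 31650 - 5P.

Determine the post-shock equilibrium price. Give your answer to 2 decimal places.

Solve the original market: 31650 - 4P = 5P - 15483, hence P = 5237 and Q = 10702.
The new curves are Qd = 31650 - 5P (demand) and Qs = 5P - 15483 (supply).
Clearing the new market: 31650 - 5P = 5P - 15483, so P = 4713.3 and Q = 8083.5.

4713.30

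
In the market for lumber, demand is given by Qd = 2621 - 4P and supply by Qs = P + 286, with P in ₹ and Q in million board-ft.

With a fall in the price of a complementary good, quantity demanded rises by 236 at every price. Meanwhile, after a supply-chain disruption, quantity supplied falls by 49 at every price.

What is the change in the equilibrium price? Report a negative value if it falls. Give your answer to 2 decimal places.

+57.00

Solve the original market: 2621 - 4P = P + 286, hence P = 467 and Q = 753.
After the shift, demand is Qd = 2857 - 4P and supply is Qs = P + 237.
Setting them equal: 2857 - 4P = P + 237 → 2620 = 5P, so P = 524 and Q = 761.
ΔP = 524 − 467 = +57.00.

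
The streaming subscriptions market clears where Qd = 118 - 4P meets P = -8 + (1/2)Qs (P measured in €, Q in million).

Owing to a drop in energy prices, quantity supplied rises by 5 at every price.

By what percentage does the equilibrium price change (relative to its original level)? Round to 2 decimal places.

-4.90

Original equilibrium: 118 - 4P = 2P + 16 gives 102 = 6P, so P = 17 and Q = 50.
The shock moves the curves to Qd = 118 - 4P and Qs = 2P + 21.
Setting them equal: 118 - 4P = 2P + 21 → 97 = 6P, so P = 97/6 ≈ 16.1667 and Q = 160/3 ≈ 53.3333.
%ΔP = (16.1667 − 17) / 17 × 100 = -4.90%.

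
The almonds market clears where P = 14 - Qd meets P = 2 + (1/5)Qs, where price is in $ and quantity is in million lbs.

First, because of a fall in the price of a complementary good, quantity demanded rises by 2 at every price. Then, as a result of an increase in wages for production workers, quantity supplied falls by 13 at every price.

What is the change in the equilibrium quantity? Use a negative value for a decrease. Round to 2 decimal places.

Solve the original market: 14 - P = 5P - 10, hence P = 4 and Q = 10.
The new curves are Qd = 16 - P (demand) and Qs = 5P - 23 (supply).
New equilibrium: 16 - P = 5P - 23 ⇒ 39 = 6P ⇒ P = 6.5, Q = 9.5.
ΔQ = 9.5 − 10 = -0.50.

-0.50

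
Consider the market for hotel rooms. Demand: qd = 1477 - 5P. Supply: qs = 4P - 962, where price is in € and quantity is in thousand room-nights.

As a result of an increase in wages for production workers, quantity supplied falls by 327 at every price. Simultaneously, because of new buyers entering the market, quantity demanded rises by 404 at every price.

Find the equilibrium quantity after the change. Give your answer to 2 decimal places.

119.89

Original equilibrium: 1477 - 5P = 4P - 962 gives 2439 = 9P, so P = 271 and q = 122.
The new curves are qd = 1881 - 5P (demand) and qs = 4P - 1289 (supply).
New equilibrium: 1881 - 5P = 4P - 1289 ⇒ 3170 = 9P ⇒ P = 3170/9 ≈ 352.2222, q = 1079/9 ≈ 119.8889.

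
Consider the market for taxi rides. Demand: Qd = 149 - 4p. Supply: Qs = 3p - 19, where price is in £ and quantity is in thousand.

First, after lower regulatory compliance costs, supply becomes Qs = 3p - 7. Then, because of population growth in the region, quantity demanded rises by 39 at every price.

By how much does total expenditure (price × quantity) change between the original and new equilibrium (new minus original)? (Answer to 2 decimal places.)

Solve the original market: 149 - 4p = 3p - 19, hence p = 24 and Q = 53.
After the shift, demand is Qd = 188 - 4p and supply is Qs = 3p - 7.
Equate the new curves: 188 - 4p = 3p - 7, giving 195 = 7p, p = 195/7 ≈ 27.8571, Q = 536/7 ≈ 76.5714.
Expenditure moves from 24×53 = 1272 to 27.8571×76.5714 = 2133.0612; change = +861.06.

+861.06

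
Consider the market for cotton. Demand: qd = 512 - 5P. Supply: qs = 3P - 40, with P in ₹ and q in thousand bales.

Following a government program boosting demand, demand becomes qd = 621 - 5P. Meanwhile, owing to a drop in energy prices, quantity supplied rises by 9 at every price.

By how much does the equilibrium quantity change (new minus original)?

Initially, 512 - 5P = 3P - 40, so 552 = 8P and P = 69, q = 167.
With the change applied: demand qd = 621 - 5P, supply qs = 3P - 31.
Setting them equal: 621 - 5P = 3P - 31 → 652 = 8P, so P = 81.5 and q = 213.5.
Δq = 213.5 − 167 = +46.5.

+46.5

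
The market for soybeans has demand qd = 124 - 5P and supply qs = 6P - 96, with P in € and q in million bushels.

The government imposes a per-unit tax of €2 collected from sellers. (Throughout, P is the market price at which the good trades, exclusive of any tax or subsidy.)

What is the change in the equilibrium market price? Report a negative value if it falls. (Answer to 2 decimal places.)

+1.09

Original equilibrium: 124 - 5P = 6P - 96 gives 220 = 11P, so P = 20 and q = 24.
Since sellers keep the price net of the tax, the effective supply curve becomes qs = 6P - 108.
New equilibrium: 124 - 5P = 6P - 108 ⇒ 232 = 11P ⇒ P = 232/11 ≈ 21.0909, q = 204/11 ≈ 18.5455.
ΔP = 21.0909 − 20 = +1.09.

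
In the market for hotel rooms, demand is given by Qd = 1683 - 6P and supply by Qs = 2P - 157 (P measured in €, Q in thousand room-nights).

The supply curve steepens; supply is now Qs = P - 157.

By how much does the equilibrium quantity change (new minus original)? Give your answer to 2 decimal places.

Original equilibrium: 1683 - 6P = 2P - 157 gives 1840 = 8P, so P = 230 and Q = 303.
After the shift, demand is Qd = 1683 - 6P and supply is Qs = P - 157.
New equilibrium: 1683 - 6P = P - 157 ⇒ 1840 = 7P ⇒ P = 1840/7 ≈ 262.8571, Q = 741/7 ≈ 105.8571.
ΔQ = 105.8571 − 303 = -197.14.

-197.14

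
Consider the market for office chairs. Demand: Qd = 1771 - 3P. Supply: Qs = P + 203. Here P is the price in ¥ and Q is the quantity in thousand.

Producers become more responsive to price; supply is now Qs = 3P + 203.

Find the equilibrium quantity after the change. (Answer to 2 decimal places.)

987.00

Before the shock: 1771 - 3P = P + 203 ⇒ 1568 = 4P ⇒ P = 392, Q = 595.
The shock moves the curves to Qd = 1771 - 3P and Qs = 3P + 203.
Equate the new curves: 1771 - 3P = 3P + 203, giving 1568 = 6P, P = 784/3 ≈ 261.3333, Q = 987.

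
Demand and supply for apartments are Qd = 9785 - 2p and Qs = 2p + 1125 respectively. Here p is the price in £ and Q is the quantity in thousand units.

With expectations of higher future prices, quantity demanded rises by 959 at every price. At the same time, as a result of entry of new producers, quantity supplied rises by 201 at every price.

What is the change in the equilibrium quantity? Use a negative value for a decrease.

Solve the original market: 9785 - 2p = 2p + 1125, hence p = 2165 and Q = 5455.
After the shift, demand is Qd = 10744 - 2p and supply is Qs = 2p + 1326.
Clearing the new market: 10744 - 2p = 2p + 1326, so p = 2354.5 and Q = 6035.
ΔQ = 6035 − 5455 = +580.

+580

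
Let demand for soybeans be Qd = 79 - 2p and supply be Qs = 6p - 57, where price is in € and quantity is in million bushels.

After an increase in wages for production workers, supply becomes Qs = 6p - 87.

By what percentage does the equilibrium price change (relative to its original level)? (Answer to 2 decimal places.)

Initially, 79 - 2p = 6p - 57, so 136 = 8p and p = 17, Q = 45.
With the change applied: demand Qd = 79 - 2p, supply Qs = 6p - 87.
Setting them equal: 79 - 2p = 6p - 87 → 166 = 8p, so p = 20.75 and Q = 37.5.
%Δp = (20.75 − 17) / 17 × 100 = +22.06%.

+22.06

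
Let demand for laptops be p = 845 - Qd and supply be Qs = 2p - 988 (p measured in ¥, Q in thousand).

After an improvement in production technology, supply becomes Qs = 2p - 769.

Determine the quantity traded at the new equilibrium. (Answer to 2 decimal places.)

307.00

Initially, 845 - p = 2p - 988, so 1833 = 3p and p = 611, Q = 234.
The new curves are Qd = 845 - p (demand) and Qs = 2p - 769 (supply).
Clearing the new market: 845 - p = 2p - 769, so p = 538 and Q = 307.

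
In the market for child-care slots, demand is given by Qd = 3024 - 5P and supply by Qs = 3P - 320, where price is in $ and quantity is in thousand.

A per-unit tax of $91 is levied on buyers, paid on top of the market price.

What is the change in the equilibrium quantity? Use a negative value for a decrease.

-170.625

Initially, 3024 - 5P = 3P - 320, so 3344 = 8P and P = 418, Q = 934.
Since buyers pay the price plus the tax, the effective demand curve becomes Qd = 2569 - 5P.
Setting them equal: 2569 - 5P = 3P - 320 → 2889 = 8P, so P = 361.125 and Q = 763.375.
ΔQ = 763.375 − 934 = -170.625.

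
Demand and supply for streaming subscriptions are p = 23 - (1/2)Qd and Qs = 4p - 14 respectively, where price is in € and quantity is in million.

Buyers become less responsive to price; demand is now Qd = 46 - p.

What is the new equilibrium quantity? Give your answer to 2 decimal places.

34.00

Original equilibrium: 46 - 2p = 4p - 14 gives 60 = 6p, so p = 10 and Q = 26.
After the shift, demand is Qd = 46 - p and supply is Qs = 4p - 14.
Setting them equal: 46 - p = 4p - 14 → 60 = 5p, so p = 12 and Q = 34.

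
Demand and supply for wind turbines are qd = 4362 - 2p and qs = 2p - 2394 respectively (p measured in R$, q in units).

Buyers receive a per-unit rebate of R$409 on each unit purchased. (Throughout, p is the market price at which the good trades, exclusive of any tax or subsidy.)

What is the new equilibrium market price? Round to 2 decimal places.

1893.50

Initially, 4362 - 2p = 2p - 2394, so 6756 = 4p and p = 1689, q = 984.
Since buyers' out-of-pocket price is the market price minus the rebate, the effective demand curve becomes qd = 5180 - 2p.
Clearing the new market: 5180 - 2p = 2p - 2394, so p = 1893.5 and q = 1393.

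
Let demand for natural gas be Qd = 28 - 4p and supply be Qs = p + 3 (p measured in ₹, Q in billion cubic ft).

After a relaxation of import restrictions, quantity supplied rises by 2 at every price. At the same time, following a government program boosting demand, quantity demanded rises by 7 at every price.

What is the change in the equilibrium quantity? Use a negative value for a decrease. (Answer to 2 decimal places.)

+3.00

Original equilibrium: 28 - 4p = p + 3 gives 25 = 5p, so p = 5 and Q = 8.
With the change applied: demand Qd = 35 - 4p, supply Qs = p + 5.
Clearing the new market: 35 - 4p = p + 5, so p = 6 and Q = 11.
ΔQ = 11 − 8 = +3.00.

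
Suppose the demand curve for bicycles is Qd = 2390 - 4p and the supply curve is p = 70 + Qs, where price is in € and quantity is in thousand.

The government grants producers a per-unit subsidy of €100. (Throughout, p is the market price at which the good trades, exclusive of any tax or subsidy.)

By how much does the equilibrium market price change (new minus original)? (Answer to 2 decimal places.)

-20.00

Initially, 2390 - 4p = p - 70, so 2460 = 5p and p = 492, Q = 422.
Since sellers receive the price plus the subsidy, the effective supply curve becomes Qs = p + 30.
Equate the new curves: 2390 - 4p = p + 30, giving 2360 = 5p, p = 472, Q = 502.
Δp = 472 − 492 = -20.00.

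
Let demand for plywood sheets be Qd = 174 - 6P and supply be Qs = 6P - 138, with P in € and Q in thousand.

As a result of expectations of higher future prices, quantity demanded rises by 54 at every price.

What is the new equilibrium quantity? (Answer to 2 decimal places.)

Original equilibrium: 174 - 6P = 6P - 138 gives 312 = 12P, so P = 26 and Q = 18.
The shock moves the curves to Qd = 228 - 6P and Qs = 6P - 138.
Equate the new curves: 228 - 6P = 6P - 138, giving 366 = 12P, P = 30.5, Q = 45.

45.00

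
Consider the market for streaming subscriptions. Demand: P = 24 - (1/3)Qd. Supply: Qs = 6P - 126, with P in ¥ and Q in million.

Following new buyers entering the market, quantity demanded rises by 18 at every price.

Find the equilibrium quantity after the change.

Initially, 72 - 3P = 6P - 126, so 198 = 9P and P = 22, Q = 6.
The shock moves the curves to Qd = 90 - 3P and Qs = 6P - 126.
Setting them equal: 90 - 3P = 6P - 126 → 216 = 9P, so P = 24 and Q = 18.

18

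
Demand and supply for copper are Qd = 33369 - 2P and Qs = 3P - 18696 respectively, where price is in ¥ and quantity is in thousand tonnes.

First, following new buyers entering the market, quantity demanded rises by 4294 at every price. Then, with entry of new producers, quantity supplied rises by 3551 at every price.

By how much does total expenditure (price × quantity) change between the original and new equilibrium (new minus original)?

+44076492.68

Original equilibrium: 33369 - 2P = 3P - 18696 gives 52065 = 5P, so P = 10413 and Q = 12543.
The shock moves the curves to Qd = 37663 - 2P and Qs = 3P - 15145.
New equilibrium: 37663 - 2P = 3P - 15145 ⇒ 52808 = 5P ⇒ P = 10561.6, Q = 16539.8.
Expenditure moves from 10413×12543 = 130610259 to 10561.6×16539.8 = 174686751.68; change = +44076492.68.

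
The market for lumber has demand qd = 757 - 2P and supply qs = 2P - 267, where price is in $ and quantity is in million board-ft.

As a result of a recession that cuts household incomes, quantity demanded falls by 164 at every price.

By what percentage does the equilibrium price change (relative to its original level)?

Original equilibrium: 757 - 2P = 2P - 267 gives 1024 = 4P, so P = 256 and q = 245.
The new curves are qd = 593 - 2P (demand) and qs = 2P - 267 (supply).
Equate the new curves: 593 - 2P = 2P - 267, giving 860 = 4P, P = 215, q = 163.
%ΔP = (215 − 256) / 256 × 100 = -16.015625%.

-16.015625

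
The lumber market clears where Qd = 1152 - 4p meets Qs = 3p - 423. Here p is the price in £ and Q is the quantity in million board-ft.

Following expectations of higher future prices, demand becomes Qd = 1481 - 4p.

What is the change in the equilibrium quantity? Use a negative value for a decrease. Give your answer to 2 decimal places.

Before the shock: 1152 - 4p = 3p - 423 ⇒ 1575 = 7p ⇒ p = 225, Q = 252.
The new curves are Qd = 1481 - 4p (demand) and Qs = 3p - 423 (supply).
Setting them equal: 1481 - 4p = 3p - 423 → 1904 = 7p, so p = 272 and Q = 393.
ΔQ = 393 − 252 = +141.00.

+141.00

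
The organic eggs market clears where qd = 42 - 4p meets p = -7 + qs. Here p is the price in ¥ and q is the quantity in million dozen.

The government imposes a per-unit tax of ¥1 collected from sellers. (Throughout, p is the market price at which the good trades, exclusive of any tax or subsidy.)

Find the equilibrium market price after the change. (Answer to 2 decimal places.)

Original equilibrium: 42 - 4p = p + 7 gives 35 = 5p, so p = 7 and q = 14.
Since sellers keep the price net of the tax, the effective supply curve becomes qs = p + 6.
Setting them equal: 42 - 4p = p + 6 → 36 = 5p, so p = 7.2 and q = 13.2.

7.20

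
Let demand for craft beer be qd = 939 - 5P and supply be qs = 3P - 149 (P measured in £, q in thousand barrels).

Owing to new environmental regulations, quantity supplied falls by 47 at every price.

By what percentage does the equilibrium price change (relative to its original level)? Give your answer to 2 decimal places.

Before the shock: 939 - 5P = 3P - 149 ⇒ 1088 = 8P ⇒ P = 136, q = 259.
The shock moves the curves to qd = 939 - 5P and qs = 3P - 196.
New equilibrium: 939 - 5P = 3P - 196 ⇒ 1135 = 8P ⇒ P = 141.875, q = 229.625.
%ΔP = (141.875 − 136) / 136 × 100 = +4.32%.

+4.32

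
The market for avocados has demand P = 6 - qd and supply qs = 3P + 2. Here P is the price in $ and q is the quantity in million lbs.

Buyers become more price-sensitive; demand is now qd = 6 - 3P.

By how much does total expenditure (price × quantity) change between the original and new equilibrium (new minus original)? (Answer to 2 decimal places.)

-2.33

Before the shock: 6 - P = 3P + 2 ⇒ 4 = 4P ⇒ P = 1, q = 5.
With the change applied: demand qd = 6 - 3P, supply qs = 3P + 2.
New equilibrium: 6 - 3P = 3P + 2 ⇒ 4 = 6P ⇒ P = 2/3 ≈ 0.6667, q = 4.
Expenditure moves from 1×5 = 5 to 0.6667×4 = 2.6667; change = -2.33.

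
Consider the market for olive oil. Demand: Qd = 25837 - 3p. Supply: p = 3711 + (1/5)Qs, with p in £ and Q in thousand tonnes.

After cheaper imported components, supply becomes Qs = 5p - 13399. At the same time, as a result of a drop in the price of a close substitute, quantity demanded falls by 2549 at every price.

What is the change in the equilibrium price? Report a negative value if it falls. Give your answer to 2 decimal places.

-963.13

Before the shock: 25837 - 3p = 5p - 18555 ⇒ 44392 = 8p ⇒ p = 5549, Q = 9190.
With the change applied: demand Qd = 23288 - 3p, supply Qs = 5p - 13399.
Equate the new curves: 23288 - 3p = 5p - 13399, giving 36687 = 8p, p = 4585.875, Q = 9530.375.
Δp = 4585.875 − 5549 = -963.13.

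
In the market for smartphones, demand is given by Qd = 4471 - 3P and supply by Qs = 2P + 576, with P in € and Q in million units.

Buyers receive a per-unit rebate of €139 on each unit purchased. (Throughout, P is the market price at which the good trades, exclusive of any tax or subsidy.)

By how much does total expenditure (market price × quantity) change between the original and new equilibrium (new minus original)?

Initially, 4471 - 3P = 2P + 576, so 3895 = 5P and P = 779, Q = 2134.
Since buyers' out-of-pocket price is the market price minus the rebate, the effective demand curve becomes Qd = 4888 - 3P.
Equate the new curves: 4888 - 3P = 2P + 576, giving 4312 = 5P, P = 862.4, Q = 2300.8.
Expenditure moves from 779×2134 = 1662386 to 862.4×2300.8 = 1984209.92; change = +321823.92.

+321823.92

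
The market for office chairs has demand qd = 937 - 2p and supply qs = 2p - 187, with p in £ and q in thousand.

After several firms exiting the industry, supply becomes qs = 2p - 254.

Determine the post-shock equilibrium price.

Solve the original market: 937 - 2p = 2p - 187, hence p = 281 and q = 375.
The shock moves the curves to qd = 937 - 2p and qs = 2p - 254.
Equate the new curves: 937 - 2p = 2p - 254, giving 1191 = 4p, p = 297.75, q = 341.5.

297.75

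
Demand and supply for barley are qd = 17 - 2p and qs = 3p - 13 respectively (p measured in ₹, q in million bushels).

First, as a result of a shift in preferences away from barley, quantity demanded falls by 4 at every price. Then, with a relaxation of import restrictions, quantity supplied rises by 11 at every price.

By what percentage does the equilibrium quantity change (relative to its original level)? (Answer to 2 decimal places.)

+40.00

Initially, 17 - 2p = 3p - 13, so 30 = 5p and p = 6, q = 5.
After the shift, demand is qd = 13 - 2p and supply is qs = 3p - 2.
Clearing the new market: 13 - 2p = 3p - 2, so p = 3 and q = 7.
%Δq = (7 − 5) / 5 × 100 = +40.00%.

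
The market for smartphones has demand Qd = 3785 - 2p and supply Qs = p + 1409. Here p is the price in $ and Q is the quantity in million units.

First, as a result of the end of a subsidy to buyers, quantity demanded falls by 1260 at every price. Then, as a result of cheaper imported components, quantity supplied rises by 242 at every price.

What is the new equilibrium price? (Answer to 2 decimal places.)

Initially, 3785 - 2p = p + 1409, so 2376 = 3p and p = 792, Q = 2201.
The shock moves the curves to Qd = 2525 - 2p and Qs = p + 1651.
Clearing the new market: 2525 - 2p = p + 1651, so p = 874/3 ≈ 291.3333 and Q = 5827/3 ≈ 1942.3333.

291.33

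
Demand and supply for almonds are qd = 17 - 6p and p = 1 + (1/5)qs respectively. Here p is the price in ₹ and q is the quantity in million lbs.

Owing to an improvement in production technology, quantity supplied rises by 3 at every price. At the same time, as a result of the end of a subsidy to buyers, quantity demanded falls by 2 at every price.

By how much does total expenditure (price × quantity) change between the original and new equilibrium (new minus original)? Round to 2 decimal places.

Original equilibrium: 17 - 6p = 5p - 5 gives 22 = 11p, so p = 2 and q = 5.
After the shift, demand is qd = 15 - 6p and supply is qs = 5p - 2.
Equate the new curves: 15 - 6p = 5p - 2, giving 17 = 11p, p = 17/11 ≈ 1.5455, q = 63/11 ≈ 5.7273.
Expenditure moves from 2×5 = 10 to 1.5455×5.7273 = 8.8512; change = -1.15.

-1.15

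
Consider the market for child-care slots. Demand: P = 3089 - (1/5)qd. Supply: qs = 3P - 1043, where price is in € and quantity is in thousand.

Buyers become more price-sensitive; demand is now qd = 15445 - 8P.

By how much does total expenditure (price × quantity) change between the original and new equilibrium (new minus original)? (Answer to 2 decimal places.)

-5416716.79

Before the shock: 15445 - 5P = 3P - 1043 ⇒ 16488 = 8P ⇒ P = 2061, q = 5140.
The new curves are qd = 15445 - 8P (demand) and qs = 3P - 1043 (supply).
Setting them equal: 15445 - 8P = 3P - 1043 → 16488 = 11P, so P = 16488/11 ≈ 1498.9091 and q = 37991/11 ≈ 3453.7273.
Expenditure moves from 2061×5140 = 10593540 to 1498.9091×3453.7273 = 5176823.2066; change = -5416716.79.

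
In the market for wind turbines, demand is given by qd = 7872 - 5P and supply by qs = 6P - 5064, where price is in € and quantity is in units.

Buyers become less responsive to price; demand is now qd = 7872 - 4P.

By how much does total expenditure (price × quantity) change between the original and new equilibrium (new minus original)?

Initially, 7872 - 5P = 6P - 5064, so 12936 = 11P and P = 1176, q = 1992.
After the shift, demand is qd = 7872 - 4P and supply is qs = 6P - 5064.
New equilibrium: 7872 - 4P = 6P - 5064 ⇒ 12936 = 10P ⇒ P = 1293.6, q = 2697.6.
Expenditure moves from 1176×1992 = 2342592 to 1293.6×2697.6 = 3489615.36; change = +1147023.36.

+1147023.36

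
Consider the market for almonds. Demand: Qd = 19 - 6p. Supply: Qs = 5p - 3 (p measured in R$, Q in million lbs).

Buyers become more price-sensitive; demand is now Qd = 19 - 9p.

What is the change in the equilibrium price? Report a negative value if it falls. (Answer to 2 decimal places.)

-0.43

Initially, 19 - 6p = 5p - 3, so 22 = 11p and p = 2, Q = 7.
After the shift, demand is Qd = 19 - 9p and supply is Qs = 5p - 3.
Clearing the new market: 19 - 9p = 5p - 3, so p = 11/7 ≈ 1.5714 and Q = 34/7 ≈ 4.8571.
Δp = 1.5714 − 2 = -0.43.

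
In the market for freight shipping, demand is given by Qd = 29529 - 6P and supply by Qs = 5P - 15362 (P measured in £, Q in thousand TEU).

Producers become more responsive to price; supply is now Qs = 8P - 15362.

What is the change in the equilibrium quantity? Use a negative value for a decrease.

Original equilibrium: 29529 - 6P = 5P - 15362 gives 44891 = 11P, so P = 4081 and Q = 5043.
The new curves are Qd = 29529 - 6P (demand) and Qs = 8P - 15362 (supply).
New equilibrium: 29529 - 6P = 8P - 15362 ⇒ 44891 = 14P ⇒ P = 3206.5, Q = 10290.
ΔQ = 10290 − 5043 = +5247.

+5247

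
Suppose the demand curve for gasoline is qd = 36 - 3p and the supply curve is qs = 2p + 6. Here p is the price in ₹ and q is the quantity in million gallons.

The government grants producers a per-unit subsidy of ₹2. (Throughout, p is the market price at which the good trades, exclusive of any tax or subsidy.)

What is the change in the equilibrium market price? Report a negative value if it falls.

Initially, 36 - 3p = 2p + 6, so 30 = 5p and p = 6, q = 18.
Since sellers receive the price plus the subsidy, the effective supply curve becomes qs = 2p + 10.
Setting them equal: 36 - 3p = 2p + 10 → 26 = 5p, so p = 5.2 and q = 20.4.
Δp = 5.2 − 6 = -0.8.

-0.8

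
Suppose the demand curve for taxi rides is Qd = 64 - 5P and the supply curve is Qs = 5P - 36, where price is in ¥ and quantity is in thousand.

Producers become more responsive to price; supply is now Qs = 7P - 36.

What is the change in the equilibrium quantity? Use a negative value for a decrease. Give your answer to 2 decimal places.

+8.33

Before the shock: 64 - 5P = 5P - 36 ⇒ 100 = 10P ⇒ P = 10, Q = 14.
With the change applied: demand Qd = 64 - 5P, supply Qs = 7P - 36.
Setting them equal: 64 - 5P = 7P - 36 → 100 = 12P, so P = 25/3 ≈ 8.3333 and Q = 67/3 ≈ 22.3333.
ΔQ = 22.3333 − 14 = +8.33.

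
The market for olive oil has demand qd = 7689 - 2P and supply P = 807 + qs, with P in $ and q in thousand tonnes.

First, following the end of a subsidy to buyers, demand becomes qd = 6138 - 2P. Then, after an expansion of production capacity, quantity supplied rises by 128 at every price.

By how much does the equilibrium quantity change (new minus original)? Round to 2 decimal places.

Initially, 7689 - 2P = P - 807, so 8496 = 3P and P = 2832, q = 2025.
With the change applied: demand qd = 6138 - 2P, supply qs = P - 679.
Setting them equal: 6138 - 2P = P - 679 → 6817 = 3P, so P = 6817/3 ≈ 2272.3333 and q = 4780/3 ≈ 1593.3333.
Δq = 1593.3333 − 2025 = -431.67.

-431.67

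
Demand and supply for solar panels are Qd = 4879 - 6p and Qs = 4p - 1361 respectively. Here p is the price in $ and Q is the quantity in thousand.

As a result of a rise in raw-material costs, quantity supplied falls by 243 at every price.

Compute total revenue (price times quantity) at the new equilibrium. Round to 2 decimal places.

641298.36

Initially, 4879 - 6p = 4p - 1361, so 6240 = 10p and p = 624, Q = 1135.
The new curves are Qd = 4879 - 6p (demand) and Qs = 4p - 1604 (supply).
Clearing the new market: 4879 - 6p = 4p - 1604, so p = 648.3 and Q = 989.2.
New expenditure = 648.3 × 989.2 = 641298.36.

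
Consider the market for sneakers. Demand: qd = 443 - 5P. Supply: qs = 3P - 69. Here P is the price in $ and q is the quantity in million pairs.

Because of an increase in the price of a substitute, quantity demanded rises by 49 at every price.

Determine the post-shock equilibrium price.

70.125

Before the shock: 443 - 5P = 3P - 69 ⇒ 512 = 8P ⇒ P = 64, q = 123.
With the change applied: demand qd = 492 - 5P, supply qs = 3P - 69.
Clearing the new market: 492 - 5P = 3P - 69, so P = 70.125 and q = 141.375.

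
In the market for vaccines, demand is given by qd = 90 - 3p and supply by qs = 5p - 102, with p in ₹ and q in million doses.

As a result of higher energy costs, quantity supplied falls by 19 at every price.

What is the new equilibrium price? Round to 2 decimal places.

Original equilibrium: 90 - 3p = 5p - 102 gives 192 = 8p, so p = 24 and q = 18.
The shock moves the curves to qd = 90 - 3p and qs = 5p - 121.
New equilibrium: 90 - 3p = 5p - 121 ⇒ 211 = 8p ⇒ p = 26.375, q = 10.875.

26.38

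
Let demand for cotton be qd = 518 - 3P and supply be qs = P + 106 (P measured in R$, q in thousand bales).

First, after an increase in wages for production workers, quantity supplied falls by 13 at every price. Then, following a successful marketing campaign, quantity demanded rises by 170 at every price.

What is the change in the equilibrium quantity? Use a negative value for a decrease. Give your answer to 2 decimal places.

Initially, 518 - 3P = P + 106, so 412 = 4P and P = 103, q = 209.
With the change applied: demand qd = 688 - 3P, supply qs = P + 93.
Equate the new curves: 688 - 3P = P + 93, giving 595 = 4P, P = 148.75, q = 241.75.
Δq = 241.75 − 209 = +32.75.

+32.75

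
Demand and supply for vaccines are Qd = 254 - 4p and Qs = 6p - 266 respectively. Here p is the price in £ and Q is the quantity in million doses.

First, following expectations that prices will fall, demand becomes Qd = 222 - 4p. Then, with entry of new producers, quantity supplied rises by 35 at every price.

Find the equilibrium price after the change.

Original equilibrium: 254 - 4p = 6p - 266 gives 520 = 10p, so p = 52 and Q = 46.
The new curves are Qd = 222 - 4p (demand) and Qs = 6p - 231 (supply).
New equilibrium: 222 - 4p = 6p - 231 ⇒ 453 = 10p ⇒ p = 45.3, Q = 40.8.

45.3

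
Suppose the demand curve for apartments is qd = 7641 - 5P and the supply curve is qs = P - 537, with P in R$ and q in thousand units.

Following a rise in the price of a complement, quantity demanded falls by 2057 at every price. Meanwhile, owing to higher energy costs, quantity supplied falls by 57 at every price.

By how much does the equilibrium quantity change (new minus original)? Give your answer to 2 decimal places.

Original equilibrium: 7641 - 5P = P - 537 gives 8178 = 6P, so P = 1363 and q = 826.
With the change applied: demand qd = 5584 - 5P, supply qs = P - 594.
Equate the new curves: 5584 - 5P = P - 594, giving 6178 = 6P, P = 3089/3 ≈ 1029.6667, q = 1307/3 ≈ 435.6667.
Δq = 435.6667 − 826 = -390.33.

-390.33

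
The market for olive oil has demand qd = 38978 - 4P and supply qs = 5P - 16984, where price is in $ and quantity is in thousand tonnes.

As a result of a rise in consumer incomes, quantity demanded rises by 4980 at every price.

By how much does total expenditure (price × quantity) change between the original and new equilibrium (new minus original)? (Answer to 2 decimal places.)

Original equilibrium: 38978 - 4P = 5P - 16984 gives 55962 = 9P, so P = 6218 and q = 14106.
With the change applied: demand qd = 43958 - 4P, supply qs = 5P - 16984.
Equate the new curves: 43958 - 4P = 5P - 16984, giving 60942 = 9P, P = 20314/3 ≈ 6771.3333, q = 50618/3 ≈ 16872.6667.
Expenditure moves from 6218×14106 = 87711108 to 6771.3333×16872.6667 = 114250450.2222; change = +26539342.22.

+26539342.22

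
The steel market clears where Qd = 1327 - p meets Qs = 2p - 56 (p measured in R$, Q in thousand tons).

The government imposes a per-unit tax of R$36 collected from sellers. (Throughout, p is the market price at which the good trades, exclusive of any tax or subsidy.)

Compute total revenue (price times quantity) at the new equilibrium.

Solve the original market: 1327 - p = 2p - 56, hence p = 461 and Q = 866.
Since sellers keep the price net of the tax, the effective supply curve becomes Qs = 2p - 128.
Equate the new curves: 1327 - p = 2p - 128, giving 1455 = 3p, p = 485, Q = 842.
New expenditure = 485 × 842 = 408370.

408370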